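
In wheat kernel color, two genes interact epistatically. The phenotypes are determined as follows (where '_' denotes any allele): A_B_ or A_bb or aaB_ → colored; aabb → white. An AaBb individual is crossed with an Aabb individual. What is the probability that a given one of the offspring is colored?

Cross: AaBb × Aabb — consider each gene separately:
A gene: Aa × Aa → 1 AA, 2 Aa, 1 aa → 3 A_ : 1 aa (out of 4)
B gene: Bb × bb → 2 Bb, 2 bb → 2 B_ : 2 bb (out of 4)
Genotype classes (out of 4 × 4 = 16): A_B_ = 3×2 = 6; A_bb = 3×2 = 6; aaB_ = 1×2 = 2; aabb = 1×2 = 2
Apply the phenotype rules: A_B_ (6) + A_bb (6) + aaB_ (2) → colored; aabb (2) → white
Phenotype counts (out of 16): 14 colored, 2 white
colored: 14 out of 16
Probability: 14/16 = 7/8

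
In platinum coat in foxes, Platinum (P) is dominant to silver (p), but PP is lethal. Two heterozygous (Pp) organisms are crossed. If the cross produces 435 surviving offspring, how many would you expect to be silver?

Cross: Pp × Pp
Punnett square offspring (before lethality): 1 PP, 2 Pp, 1 pp
The PP genotype is lethal (embryos die); surviving offspring: 2 Pp, 1 pp
silver: 1 out of 3 → fraction 1/3
Expected count = 1/3 × 435 = 145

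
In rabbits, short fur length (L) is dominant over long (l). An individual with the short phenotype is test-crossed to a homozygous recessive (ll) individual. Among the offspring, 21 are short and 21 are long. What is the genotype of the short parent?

Test cross: ? × ll
Offspring: 21 short, 21 long — approximately 1:1.
A 1:1 ratio in a test cross indicates the unknown parent is heterozygous (Ll).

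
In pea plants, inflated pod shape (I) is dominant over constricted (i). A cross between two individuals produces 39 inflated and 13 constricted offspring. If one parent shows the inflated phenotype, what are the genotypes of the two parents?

Observed offspring: 39 inflated, 13 constricted
The observed ratio simplifies to 3:1. Constricted (ii) offspring appear, so each parent must contribute one i allele. The parent stated to show inflated carries I, so it is Ii. The other parent is then either Ii or ii: Ii × ii would give a 1:1 split, whereas Ii × Ii gives 3:1 — matching the data. So both parents are heterozygous (Ii × Ii).
Parent genotypes: Ii × Ii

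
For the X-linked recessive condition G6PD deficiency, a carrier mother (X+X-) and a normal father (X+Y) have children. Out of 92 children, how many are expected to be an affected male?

Cross: X+X- × X+Y
Offspring: 1 X+X+, 1 X+Y, 1 X+X-, 1 X-Y
Probability of an affected male: 1/4
Expected count = 1/4 × 92 = 23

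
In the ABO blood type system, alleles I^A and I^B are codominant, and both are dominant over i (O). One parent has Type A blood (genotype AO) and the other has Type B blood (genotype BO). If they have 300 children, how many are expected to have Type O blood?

Cross: AO × BO
Possible offspring genotypes: 1 AB, 1 AO, 1 BO, 1 OO
Blood type counts: 1 Type AB, 1 Type A, 1 Type B, 1 Type O
Probability of Type O: 1/4
Expected count = 1/4 × 300 = 75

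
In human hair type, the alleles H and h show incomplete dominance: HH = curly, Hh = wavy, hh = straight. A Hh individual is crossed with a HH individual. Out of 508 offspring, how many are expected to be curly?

Punnett square for Hh × HH:
Offspring genotypes: 2 HH, 2 Hh
Phenotype counts: 2 curly, 2 wavy
curly: 2 out of 4 → fraction 1/2
Expected count = 1/2 × 508 = 254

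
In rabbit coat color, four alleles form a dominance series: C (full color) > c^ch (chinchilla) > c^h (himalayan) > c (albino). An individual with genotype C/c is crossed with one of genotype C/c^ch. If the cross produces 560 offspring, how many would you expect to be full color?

Cross: C/c × C/c^ch
Allele dominance: C > c^ch > c^h > c
Offspring genotypes: 1 C/C, 1 C/c^ch, 1 C/c, 1 c^ch/c
Phenotype counts: 3 full color, 1 chinchilla
full color: 3 out of 4 → fraction 3/4
Expected count = 3/4 × 560 = 420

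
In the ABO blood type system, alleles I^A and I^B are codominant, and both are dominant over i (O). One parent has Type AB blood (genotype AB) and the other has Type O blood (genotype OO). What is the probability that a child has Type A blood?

Cross: AB × OO
Possible offspring genotypes: 2 AO, 2 BO
Blood type counts: 2 Type A, 2 Type B
Probability of Type A: 2/4 = 1/2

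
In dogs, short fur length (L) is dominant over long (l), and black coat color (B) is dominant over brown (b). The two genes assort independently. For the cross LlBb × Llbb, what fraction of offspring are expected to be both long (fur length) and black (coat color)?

Dihybrid cross LlBb × Llbb — consider each gene separately:
fur length: Ll × Ll → 1 LL, 2 Ll, 1 ll → 3 L_ : 1 ll (out of 4)
coat color: Bb × bb → 2 Bb, 2 bb → 2 B_ : 2 bb (out of 4)
Looking for: long (ll) and black (B_)
P(long) = 1/4, P(black) = 2/4
P(both) = 1/4 × 2/4 = 2/16 = 1/8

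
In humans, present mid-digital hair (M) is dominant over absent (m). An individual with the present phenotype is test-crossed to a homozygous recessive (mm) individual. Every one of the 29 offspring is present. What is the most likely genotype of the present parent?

Test cross: ? × mm
All offspring are present.
If the unknown parent were heterozygous (Mm), about half of 29 offspring would be absent; none are. The unknown parent is most likely homozygous dominant (MM).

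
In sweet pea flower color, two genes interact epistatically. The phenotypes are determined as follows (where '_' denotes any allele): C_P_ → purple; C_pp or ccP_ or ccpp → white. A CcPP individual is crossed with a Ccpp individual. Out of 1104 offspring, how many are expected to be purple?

Cross: CcPP × Ccpp — consider each gene separately:
C gene: Cc × Cc → 1 CC, 2 Cc, 1 cc → 3 C_ : 1 cc (out of 4)
P gene: PP × pp → 4 Pp → 4 P_ (out of 4)
Genotype classes (out of 4 × 4 = 16): C_P_ = 3×4 = 12; ccP_ = 1×4 = 4
Apply the phenotype rules: C_P_ (12) → purple; ccP_ (4) → white
Phenotype counts (out of 16): 12 purple, 4 white
purple: 12 out of 16 → fraction 3/4
Expected count = 3/4 × 1104 = 828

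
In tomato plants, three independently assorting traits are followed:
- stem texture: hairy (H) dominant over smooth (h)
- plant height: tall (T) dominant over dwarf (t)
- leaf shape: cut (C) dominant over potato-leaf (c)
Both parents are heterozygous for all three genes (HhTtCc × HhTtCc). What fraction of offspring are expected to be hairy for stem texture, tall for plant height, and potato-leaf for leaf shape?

Trihybrid cross: HhTtCc × HhTtCc
Each trait segregates independently with a 3:1 phenotypic ratio, so each gene contributes 3/4 (dominant) or 1/4 (recessive).
Target: hairy (stem texture), tall (plant height), potato-leaf (leaf shape)
Probability = product of independent per-trait probabilities
= 3/4 × 3/4 × 1/4 = 9/64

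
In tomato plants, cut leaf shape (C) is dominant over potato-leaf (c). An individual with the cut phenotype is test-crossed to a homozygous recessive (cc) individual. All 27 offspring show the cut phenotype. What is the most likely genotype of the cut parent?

Test cross: ? × cc
All offspring are cut.
If the unknown parent were heterozygous (Cc), about half of 27 offspring would be potato-leaf; none are. The unknown parent is most likely homozygous dominant (CC).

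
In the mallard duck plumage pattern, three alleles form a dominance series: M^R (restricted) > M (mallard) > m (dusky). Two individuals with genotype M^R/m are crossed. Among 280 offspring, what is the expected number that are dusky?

Cross: M^R/m × M^R/m
Allele dominance: M^R > M > m
Offspring genotypes: 1 M^R/M^R, 2 M^R/m, 1 m/m
Phenotype counts: 3 restricted, 1 dusky
dusky: 1 out of 4 → fraction 1/4
Expected count = 1/4 × 280 = 70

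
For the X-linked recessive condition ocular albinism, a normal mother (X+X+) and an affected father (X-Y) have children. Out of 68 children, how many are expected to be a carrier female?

Cross: X+X+ × X-Y
Offspring: 2 X+X-, 2 X+Y
Probability of a carrier female: 2/4 = 1/2
Expected count = 1/2 × 68 = 34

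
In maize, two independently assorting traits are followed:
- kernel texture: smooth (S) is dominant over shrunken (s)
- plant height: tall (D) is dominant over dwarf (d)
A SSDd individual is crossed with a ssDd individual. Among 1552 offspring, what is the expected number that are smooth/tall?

Dihybrid cross SSDd × ssDd — consider each gene separately:
kernel texture: SS × ss → 4 Ss → 4 S_ (out of 4)
plant height: Dd × Dd → 1 DD, 2 Dd, 1 dd → 3 D_ : 1 dd (out of 4)
Combine (counts out of 4 × 4 = 16): smooth/tall (S_D_) = 4×3 = 12; smooth/dwarf (S_dd) = 4×1 = 4
Phenotype counts (out of 16): 12 smooth/tall, 4 smooth/dwarf
smooth/tall: 12 out of 16 → fraction 3/4
Expected count = 3/4 × 1552 = 1164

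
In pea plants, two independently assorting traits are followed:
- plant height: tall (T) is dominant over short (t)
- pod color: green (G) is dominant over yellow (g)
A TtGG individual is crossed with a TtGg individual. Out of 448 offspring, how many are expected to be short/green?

Dihybrid cross TtGG × TtGg — consider each gene separately:
plant height: Tt × Tt → 1 TT, 2 Tt, 1 tt → 3 T_ : 1 tt (out of 4)
pod color: GG × Gg → 2 GG, 2 Gg → 4 G_ (out of 4)
Combine (counts out of 4 × 4 = 16): tall/green (T_G_) = 3×4 = 12; short/green (ttG_) = 1×4 = 4
Phenotype counts (out of 16): 12 tall/green, 4 short/green
short/green: 4 out of 16 → fraction 1/4
Expected count = 1/4 × 448 = 112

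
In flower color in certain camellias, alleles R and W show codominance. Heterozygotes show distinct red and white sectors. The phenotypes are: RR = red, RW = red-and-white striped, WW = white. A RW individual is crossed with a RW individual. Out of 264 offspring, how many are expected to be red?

Punnett square for RW × RW:
Offspring genotypes: 1 RR, 2 RW, 1 WW
Phenotype counts: 1 red, 2 red-and-white striped, 1 white
red: 1 out of 4 → fraction 1/4
Expected count = 1/4 × 264 = 66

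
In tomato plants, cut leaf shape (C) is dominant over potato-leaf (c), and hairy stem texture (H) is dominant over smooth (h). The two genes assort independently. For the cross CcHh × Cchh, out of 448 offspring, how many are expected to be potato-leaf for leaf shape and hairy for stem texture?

Dihybrid cross CcHh × Cchh — consider each gene separately:
leaf shape: Cc × Cc → 1 CC, 2 Cc, 1 cc → 3 C_ : 1 cc (out of 4)
stem texture: Hh × hh → 2 Hh, 2 hh → 2 H_ : 2 hh (out of 4)
Looking for: potato-leaf (cc) and hairy (H_)
P(potato-leaf) = 1/4, P(hairy) = 2/4
P(both) = 1/4 × 2/4 = 2/16 = 1/8
Expected count = 1/8 × 448 = 56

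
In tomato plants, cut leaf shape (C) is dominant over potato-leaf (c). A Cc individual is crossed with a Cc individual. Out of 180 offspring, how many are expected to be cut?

Punnett square for Cc × Cc:
Offspring genotypes: 1 CC, 2 Cc, 1 cc
cut: 3, potato-leaf: 1
cut: 3 out of 4 → fraction 3/4
Expected count = 3/4 × 180 = 135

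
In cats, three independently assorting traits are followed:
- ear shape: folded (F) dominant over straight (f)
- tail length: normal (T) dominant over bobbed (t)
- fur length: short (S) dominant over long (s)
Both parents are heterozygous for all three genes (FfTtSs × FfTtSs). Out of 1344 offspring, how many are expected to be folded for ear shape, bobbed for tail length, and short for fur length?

Trihybrid cross: FfTtSs × FfTtSs
Each trait segregates independently with a 3:1 phenotypic ratio, so each gene contributes 3/4 (dominant) or 1/4 (recessive).
Target: folded (ear shape), bobbed (tail length), short (fur length)
Probability = product of independent per-trait probabilities
= 3/4 × 1/4 × 3/4 = 9/64
Expected count = 9/64 × 1344 = 189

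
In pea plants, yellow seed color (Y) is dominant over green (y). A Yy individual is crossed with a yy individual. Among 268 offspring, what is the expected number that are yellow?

Punnett square for Yy × yy:
Offspring genotypes: 2 Yy, 2 yy
yellow: 2, green: 2
yellow: 2 out of 4 → fraction 1/2
Expected count = 1/2 × 268 = 134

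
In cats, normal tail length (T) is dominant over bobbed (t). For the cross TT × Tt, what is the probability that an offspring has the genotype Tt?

Punnett square for TT × Tt:
Offspring genotypes: 2 TT, 2 Tt
Total offspring: 4
Count with target: 2
Probability: 2/4 = 1/2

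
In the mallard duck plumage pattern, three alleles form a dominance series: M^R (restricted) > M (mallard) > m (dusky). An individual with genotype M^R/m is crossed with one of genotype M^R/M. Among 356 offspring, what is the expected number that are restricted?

Cross: M^R/m × M^R/M
Allele dominance: M^R > M > m
Offspring genotypes: 1 M^R/M^R, 1 M^R/M, 1 M^R/m, 1 M/m
Phenotype counts: 3 restricted, 1 mallard
restricted: 3 out of 4 → fraction 3/4
Expected count = 3/4 × 356 = 267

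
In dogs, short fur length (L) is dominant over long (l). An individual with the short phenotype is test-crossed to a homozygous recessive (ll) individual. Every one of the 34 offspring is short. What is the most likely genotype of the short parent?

Test cross: ? × ll
All offspring are short.
If the unknown parent were heterozygous (Ll), about half of 34 offspring would be long; none are. The unknown parent is most likely homozygous dominant (LL).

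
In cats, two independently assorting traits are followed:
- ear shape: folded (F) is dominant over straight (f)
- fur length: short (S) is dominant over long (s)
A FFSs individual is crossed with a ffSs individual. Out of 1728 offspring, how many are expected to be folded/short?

Dihybrid cross FFSs × ffSs — consider each gene separately:
ear shape: FF × ff → 4 Ff → 4 F_ (out of 4)
fur length: Ss × Ss → 1 SS, 2 Ss, 1 ss → 3 S_ : 1 ss (out of 4)
Combine (counts out of 4 × 4 = 16): folded/short (F_S_) = 4×3 = 12; folded/long (F_ss) = 4×1 = 4
Phenotype counts (out of 16): 12 folded/short, 4 folded/long
folded/short: 12 out of 16 → fraction 3/4
Expected count = 3/4 × 1728 = 1296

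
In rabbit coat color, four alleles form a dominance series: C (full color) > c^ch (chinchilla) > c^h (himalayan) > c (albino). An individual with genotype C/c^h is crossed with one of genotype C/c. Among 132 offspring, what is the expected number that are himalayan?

Cross: C/c^h × C/c
Allele dominance: C > c^ch > c^h > c
Offspring genotypes: 1 C/C, 1 C/c, 1 C/c^h, 1 c^h/c
Phenotype counts: 3 full color, 1 himalayan
himalayan: 1 out of 4 → fraction 1/4
Expected count = 1/4 × 132 = 33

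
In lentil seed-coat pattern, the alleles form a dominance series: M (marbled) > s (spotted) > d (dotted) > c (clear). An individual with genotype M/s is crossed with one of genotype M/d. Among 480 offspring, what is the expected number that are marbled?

Cross: M/s × M/d
Allele dominance: M > s > d > c
Offspring genotypes: 1 M/M, 1 M/d, 1 M/s, 1 s/d
Phenotype counts: 3 marbled, 1 spotted
marbled: 3 out of 4 → fraction 3/4
Expected count = 3/4 × 480 = 360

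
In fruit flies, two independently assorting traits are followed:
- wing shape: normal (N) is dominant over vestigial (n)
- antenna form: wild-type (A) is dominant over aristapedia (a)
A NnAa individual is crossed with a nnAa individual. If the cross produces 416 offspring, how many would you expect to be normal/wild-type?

Dihybrid cross NnAa × nnAa — consider each gene separately:
wing shape: Nn × nn → 2 Nn, 2 nn → 2 N_ : 2 nn (out of 4)
antenna form: Aa × Aa → 1 AA, 2 Aa, 1 aa → 3 A_ : 1 aa (out of 4)
Combine (counts out of 4 × 4 = 16): normal/wild-type (N_A_) = 2×3 = 6; normal/aristapedia (N_aa) = 2×1 = 2; vestigial/wild-type (nnA_) = 2×3 = 6; vestigial/aristapedia (nnaa) = 2×1 = 2
Phenotype counts (out of 16): 6 normal/wild-type, 2 normal/aristapedia, 6 vestigial/wild-type, 2 vestigial/aristapedia
normal/wild-type: 6 out of 16 → fraction 3/8
Expected count = 3/8 × 416 = 156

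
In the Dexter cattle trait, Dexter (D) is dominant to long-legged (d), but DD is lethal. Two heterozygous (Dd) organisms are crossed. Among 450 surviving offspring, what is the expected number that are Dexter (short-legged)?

Cross: Dd × Dd
Punnett square offspring (before lethality): 1 DD, 2 Dd, 1 dd
The DD genotype is lethal (embryos die); surviving offspring: 2 Dd, 1 dd
Dexter (short-legged): 2 out of 3 → fraction 2/3
Expected count = 2/3 × 450 = 300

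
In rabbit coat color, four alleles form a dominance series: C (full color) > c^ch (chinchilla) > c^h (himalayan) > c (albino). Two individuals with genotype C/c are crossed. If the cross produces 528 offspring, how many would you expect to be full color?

Cross: C/c × C/c
Allele dominance: C > c^ch > c^h > c
Offspring genotypes: 1 C/C, 2 C/c, 1 c/c
Phenotype counts: 3 full color, 1 albino
full color: 3 out of 4 → fraction 3/4
Expected count = 3/4 × 528 = 396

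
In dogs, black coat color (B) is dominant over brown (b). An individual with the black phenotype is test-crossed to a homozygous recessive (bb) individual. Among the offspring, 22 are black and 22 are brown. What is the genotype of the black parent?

Test cross: ? × bb
Offspring: 22 black, 22 brown — approximately 1:1.
A 1:1 ratio in a test cross indicates the unknown parent is heterozygous (Bb).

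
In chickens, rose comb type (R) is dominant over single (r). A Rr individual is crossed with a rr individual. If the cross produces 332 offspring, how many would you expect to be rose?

Punnett square for Rr × rr:
Offspring genotypes: 2 Rr, 2 rr
rose: 2, single: 2
rose: 2 out of 4 → fraction 1/2
Expected count = 1/2 × 332 = 166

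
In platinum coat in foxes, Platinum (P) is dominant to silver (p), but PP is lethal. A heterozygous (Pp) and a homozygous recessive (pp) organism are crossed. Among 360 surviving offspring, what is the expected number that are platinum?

Cross: Pp × pp
Punnett square offspring (before lethality): 2 Pp, 2 pp
No PP offspring are produced in this cross.
platinum: 2 out of 4 → fraction 1/2
Expected count = 1/2 × 360 = 180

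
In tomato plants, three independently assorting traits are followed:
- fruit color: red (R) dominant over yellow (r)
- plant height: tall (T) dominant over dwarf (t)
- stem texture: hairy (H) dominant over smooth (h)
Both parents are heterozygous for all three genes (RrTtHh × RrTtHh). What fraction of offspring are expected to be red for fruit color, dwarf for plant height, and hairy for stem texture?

Trihybrid cross: RrTtHh × RrTtHh
Each trait segregates independently with a 3:1 phenotypic ratio, so each gene contributes 3/4 (dominant) or 1/4 (recessive).
Target: red (fruit color), dwarf (plant height), hairy (stem texture)
Probability = product of independent per-trait probabilities
= 3/4 × 1/4 × 3/4 = 9/64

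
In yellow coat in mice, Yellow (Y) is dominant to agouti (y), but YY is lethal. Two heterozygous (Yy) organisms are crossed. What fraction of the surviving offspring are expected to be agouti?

Cross: Yy × Yy
Punnett square offspring (before lethality): 1 YY, 2 Yy, 1 yy
The YY genotype is lethal (embryos die); surviving offspring: 2 Yy, 1 yy
agouti: 1 out of 3
Probability: 1/3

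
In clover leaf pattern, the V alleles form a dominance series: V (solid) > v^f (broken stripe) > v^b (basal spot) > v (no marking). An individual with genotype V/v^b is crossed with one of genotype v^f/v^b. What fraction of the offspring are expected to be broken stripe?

Cross: V/v^b × v^f/v^b
Allele dominance: V > v^f > v^b > v
Offspring genotypes: 1 V/v^f, 1 V/v^b, 1 v^f/v^b, 1 v^b/v^b
Phenotype counts: 2 solid, 1 broken stripe, 1 basal spot
broken stripe: 1 out of 4
Probability: 1/4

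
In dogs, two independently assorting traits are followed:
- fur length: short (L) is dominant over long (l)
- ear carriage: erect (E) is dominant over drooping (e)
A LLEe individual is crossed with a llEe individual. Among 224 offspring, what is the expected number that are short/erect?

Dihybrid cross LLEe × llEe — consider each gene separately:
fur length: LL × ll → 4 Ll → 4 L_ (out of 4)
ear carriage: Ee × Ee → 1 EE, 2 Ee, 1 ee → 3 E_ : 1 ee (out of 4)
Combine (counts out of 4 × 4 = 16): short/erect (L_E_) = 4×3 = 12; short/drooping (L_ee) = 4×1 = 4
Phenotype counts (out of 16): 12 short/erect, 4 short/drooping
short/erect: 12 out of 16 → fraction 3/4
Expected count = 3/4 × 224 = 168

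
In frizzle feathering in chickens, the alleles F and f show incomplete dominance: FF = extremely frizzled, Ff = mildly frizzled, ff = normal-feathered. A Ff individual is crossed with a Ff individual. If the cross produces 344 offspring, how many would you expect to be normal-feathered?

Punnett square for Ff × Ff:
Offspring genotypes: 1 FF, 2 Ff, 1 ff
Phenotype counts: 1 extremely frizzled, 2 mildly frizzled, 1 normal-feathered
normal-feathered: 1 out of 4 → fraction 1/4
Expected count = 1/4 × 344 = 86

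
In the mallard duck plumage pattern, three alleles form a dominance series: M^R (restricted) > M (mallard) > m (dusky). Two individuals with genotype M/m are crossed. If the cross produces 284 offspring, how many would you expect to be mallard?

Cross: M/m × M/m
Allele dominance: M^R > M > m
Offspring genotypes: 1 M/M, 2 M/m, 1 m/m
Phenotype counts: 3 mallard, 1 dusky
mallard: 3 out of 4 → fraction 3/4
Expected count = 3/4 × 284 = 213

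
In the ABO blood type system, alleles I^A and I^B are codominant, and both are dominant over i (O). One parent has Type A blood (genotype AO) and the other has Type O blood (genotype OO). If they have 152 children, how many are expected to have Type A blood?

Cross: AO × OO
Possible offspring genotypes: 2 AO, 2 OO
Blood type counts: 2 Type A, 2 Type O
Probability of Type A: 2/4 = 1/2
Expected count = 1/2 × 152 = 76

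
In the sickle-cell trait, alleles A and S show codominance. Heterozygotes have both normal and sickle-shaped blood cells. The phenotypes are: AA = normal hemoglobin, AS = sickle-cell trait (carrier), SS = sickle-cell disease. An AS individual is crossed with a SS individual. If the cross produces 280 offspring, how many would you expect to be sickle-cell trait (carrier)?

Punnett square for AS × SS:
Offspring genotypes: 2 AS, 2 SS
Phenotype counts: 2 sickle-cell trait (carrier), 2 sickle-cell disease
sickle-cell trait (carrier): 2 out of 4 → fraction 1/2
Expected count = 1/2 × 280 = 140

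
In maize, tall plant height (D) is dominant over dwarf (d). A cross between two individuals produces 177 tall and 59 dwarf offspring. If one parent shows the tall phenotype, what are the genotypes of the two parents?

Observed offspring: 177 tall, 59 dwarf
The observed ratio simplifies to 3:1. Dwarf (dd) offspring appear, so each parent must contribute one d allele. The parent stated to show tall carries D, so it is Dd. The other parent is then either Dd or dd: Dd × dd would give a 1:1 split, whereas Dd × Dd gives 3:1 — matching the data. So both parents are heterozygous (Dd × Dd).
Parent genotypes: Dd × Dd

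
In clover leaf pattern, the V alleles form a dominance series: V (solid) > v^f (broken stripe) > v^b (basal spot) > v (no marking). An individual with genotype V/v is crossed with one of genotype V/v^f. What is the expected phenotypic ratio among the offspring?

Cross: V/v × V/v^f
Allele dominance: V > v^f > v^b > v
Offspring genotypes: 1 V/V, 1 V/v^f, 1 V/v, 1 v^f/v
Phenotype counts: 3 solid, 1 broken stripe
Ratio: 3 solid : 1 broken stripe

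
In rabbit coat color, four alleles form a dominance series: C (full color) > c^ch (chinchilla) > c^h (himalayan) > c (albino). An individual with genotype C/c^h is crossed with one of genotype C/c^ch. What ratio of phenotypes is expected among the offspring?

Cross: C/c^h × C/c^ch
Allele dominance: C > c^ch > c^h > c
Offspring genotypes: 1 C/C, 1 C/c^ch, 1 C/c^h, 1 c^ch/c^h
Phenotype counts: 3 full color, 1 chinchilla
Ratio: 3 full color : 1 chinchilla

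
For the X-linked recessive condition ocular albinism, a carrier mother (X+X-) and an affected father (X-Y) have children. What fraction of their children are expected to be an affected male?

Cross: X+X- × X-Y
Offspring: 1 X+X-, 1 X+Y, 1 X-X-, 1 X-Y
Probability of an affected male: 1/4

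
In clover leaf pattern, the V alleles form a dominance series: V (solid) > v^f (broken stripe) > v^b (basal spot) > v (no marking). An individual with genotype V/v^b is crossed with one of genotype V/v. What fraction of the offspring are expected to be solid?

Cross: V/v^b × V/v
Allele dominance: V > v^f > v^b > v
Offspring genotypes: 1 V/V, 1 V/v, 1 V/v^b, 1 v^b/v
Phenotype counts: 3 solid, 1 basal spot
solid: 3 out of 4
Probability: 3/4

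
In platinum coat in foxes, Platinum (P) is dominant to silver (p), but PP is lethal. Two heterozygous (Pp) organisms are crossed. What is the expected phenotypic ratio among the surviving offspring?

Cross: Pp × Pp
Punnett square offspring (before lethality): 1 PP, 2 Pp, 1 pp
The PP genotype is lethal (embryos die); surviving offspring: 2 Pp, 1 pp
Ratio: 2 platinum : 1 silver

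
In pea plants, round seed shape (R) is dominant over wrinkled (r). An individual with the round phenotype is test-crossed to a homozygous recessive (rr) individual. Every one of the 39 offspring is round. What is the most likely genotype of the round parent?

Test cross: ? × rr
All offspring are round.
If the unknown parent were heterozygous (Rr), about half of 39 offspring would be wrinkled; none are. The unknown parent is most likely homozygous dominant (RR).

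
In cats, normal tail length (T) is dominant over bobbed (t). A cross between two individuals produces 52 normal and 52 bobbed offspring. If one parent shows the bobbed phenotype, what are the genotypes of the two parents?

Observed offspring: 52 normal, 52 bobbed
The observed ratio simplifies to 1:1. One parent shows bobbed, so its genotype must be tt. A 1:1 offspring split requires the other parent to be heterozygous (Tt).
Parent genotypes: tt × Tt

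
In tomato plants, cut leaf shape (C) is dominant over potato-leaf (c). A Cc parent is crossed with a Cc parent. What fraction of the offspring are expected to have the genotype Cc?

Punnett square for Cc × Cc:
Offspring genotypes: 1 CC, 2 Cc, 1 cc
Total offspring: 4
Count with target: 2
Probability: 2/4 = 1/2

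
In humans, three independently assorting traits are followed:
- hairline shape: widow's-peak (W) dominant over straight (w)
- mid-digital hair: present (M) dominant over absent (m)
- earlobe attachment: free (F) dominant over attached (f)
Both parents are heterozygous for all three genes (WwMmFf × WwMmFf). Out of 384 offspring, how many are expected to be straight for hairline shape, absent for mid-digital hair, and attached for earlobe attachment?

Trihybrid cross: WwMmFf × WwMmFf
Each trait segregates independently with a 3:1 phenotypic ratio, so each gene contributes 3/4 (dominant) or 1/4 (recessive).
Target: straight (hairline shape), absent (mid-digital hair), attached (earlobe attachment)
Probability = product of independent per-trait probabilities
= 1/4 × 1/4 × 1/4 = 1/64
Expected count = 1/64 × 384 = 6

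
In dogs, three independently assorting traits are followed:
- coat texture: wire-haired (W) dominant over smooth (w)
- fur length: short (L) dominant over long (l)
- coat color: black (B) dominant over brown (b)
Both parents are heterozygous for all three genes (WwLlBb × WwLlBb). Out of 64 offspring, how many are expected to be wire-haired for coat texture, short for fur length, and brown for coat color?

Trihybrid cross: WwLlBb × WwLlBb
Each trait segregates independently with a 3:1 phenotypic ratio, so each gene contributes 3/4 (dominant) or 1/4 (recessive).
Target: wire-haired (coat texture), short (fur length), brown (coat color)
Probability = product of independent per-trait probabilities
= 3/4 × 3/4 × 1/4 = 9/64
Expected count = 9/64 × 64 = 9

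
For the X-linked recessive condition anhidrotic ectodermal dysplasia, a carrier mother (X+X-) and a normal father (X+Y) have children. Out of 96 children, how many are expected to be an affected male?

Cross: X+X- × X+Y
Offspring: 1 X+X+, 1 X+Y, 1 X+X-, 1 X-Y
Probability of an affected male: 1/4
Expected count = 1/4 × 96 = 24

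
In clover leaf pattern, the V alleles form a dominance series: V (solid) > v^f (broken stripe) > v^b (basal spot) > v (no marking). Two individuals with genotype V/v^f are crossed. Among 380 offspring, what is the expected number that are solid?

Cross: V/v^f × V/v^f
Allele dominance: V > v^f > v^b > v
Offspring genotypes: 1 V/V, 2 V/v^f, 1 v^f/v^f
Phenotype counts: 3 solid, 1 broken stripe
solid: 3 out of 4 → fraction 3/4
Expected count = 3/4 × 380 = 285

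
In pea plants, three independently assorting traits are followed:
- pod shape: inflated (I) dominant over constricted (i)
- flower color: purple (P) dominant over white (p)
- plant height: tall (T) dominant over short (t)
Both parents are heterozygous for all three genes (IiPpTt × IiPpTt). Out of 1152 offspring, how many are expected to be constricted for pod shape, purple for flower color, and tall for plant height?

Trihybrid cross: IiPpTt × IiPpTt
Each trait segregates independently with a 3:1 phenotypic ratio, so each gene contributes 3/4 (dominant) or 1/4 (recessive).
Target: constricted (pod shape), purple (flower color), tall (plant height)
Probability = product of independent per-trait probabilities
= 1/4 × 3/4 × 3/4 = 9/64
Expected count = 9/64 × 1152 = 162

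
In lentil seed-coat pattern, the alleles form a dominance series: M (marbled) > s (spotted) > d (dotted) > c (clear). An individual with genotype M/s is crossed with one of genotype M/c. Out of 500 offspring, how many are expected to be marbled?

Cross: M/s × M/c
Allele dominance: M > s > d > c
Offspring genotypes: 1 M/M, 1 M/c, 1 M/s, 1 s/c
Phenotype counts: 3 marbled, 1 spotted
marbled: 3 out of 4 → fraction 3/4
Expected count = 3/4 × 500 = 375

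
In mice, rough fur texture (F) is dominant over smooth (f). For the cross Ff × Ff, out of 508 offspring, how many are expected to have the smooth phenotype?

Punnett square for Ff × Ff:
Offspring genotypes: 1 FF, 2 Ff, 1 ff
Total offspring: 4
Count with target: 1
Probability: 1/4
Expected count = 1/4 × 508 = 127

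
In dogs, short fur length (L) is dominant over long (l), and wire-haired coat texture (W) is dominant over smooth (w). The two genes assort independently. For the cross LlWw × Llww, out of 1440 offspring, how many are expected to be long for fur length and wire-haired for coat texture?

Dihybrid cross LlWw × Llww — consider each gene separately:
fur length: Ll × Ll → 1 LL, 2 Ll, 1 ll → 3 L_ : 1 ll (out of 4)
coat texture: Ww × ww → 2 Ww, 2 ww → 2 W_ : 2 ww (out of 4)
Looking for: long (ll) and wire-haired (W_)
P(long) = 1/4, P(wire-haired) = 2/4
P(both) = 1/4 × 2/4 = 2/16 = 1/8
Expected count = 1/8 × 1440 = 180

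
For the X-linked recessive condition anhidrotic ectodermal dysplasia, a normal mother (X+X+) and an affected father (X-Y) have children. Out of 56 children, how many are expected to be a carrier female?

Cross: X+X+ × X-Y
Offspring: 2 X+X-, 2 X+Y
Probability of a carrier female: 2/4 = 1/2
Expected count = 1/2 × 56 = 28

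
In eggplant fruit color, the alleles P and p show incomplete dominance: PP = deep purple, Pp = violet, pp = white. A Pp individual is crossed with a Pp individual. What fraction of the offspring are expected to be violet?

Punnett square for Pp × Pp:
Offspring genotypes: 1 PP, 2 Pp, 1 pp
Phenotype counts: 1 deep purple, 2 violet, 1 white
violet: 2 out of 4
Probability: 2/4 = 1/2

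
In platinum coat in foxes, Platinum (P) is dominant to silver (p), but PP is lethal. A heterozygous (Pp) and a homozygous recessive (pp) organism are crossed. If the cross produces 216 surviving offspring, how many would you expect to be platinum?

Cross: Pp × pp
Punnett square offspring (before lethality): 2 Pp, 2 pp
No PP offspring are produced in this cross.
platinum: 2 out of 4 → fraction 1/2
Expected count = 1/2 × 216 = 108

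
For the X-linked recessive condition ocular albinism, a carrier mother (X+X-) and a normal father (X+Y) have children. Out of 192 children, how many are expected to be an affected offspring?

Cross: X+X- × X+Y
Offspring: 1 X+X+, 1 X+Y, 1 X+X-, 1 X-Y
Probability of an affected offspring: 1/4
Expected count = 1/4 × 192 = 48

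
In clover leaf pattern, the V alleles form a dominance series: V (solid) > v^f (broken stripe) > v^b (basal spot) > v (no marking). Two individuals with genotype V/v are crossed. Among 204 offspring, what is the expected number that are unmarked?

Cross: V/v × V/v
Allele dominance: V > v^f > v^b > v
Offspring genotypes: 1 V/V, 2 V/v, 1 v/v
Phenotype counts: 3 solid, 1 unmarked
unmarked: 1 out of 4 → fraction 1/4
Expected count = 1/4 × 204 = 51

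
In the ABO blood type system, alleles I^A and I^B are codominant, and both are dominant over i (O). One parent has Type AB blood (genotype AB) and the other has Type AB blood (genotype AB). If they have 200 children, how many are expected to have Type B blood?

Cross: AB × AB
Possible offspring genotypes: 1 AA, 2 AB, 1 BB
Blood type counts: 1 Type A, 2 Type AB, 1 Type B
Probability of Type B: 1/4
Expected count = 1/4 × 200 = 50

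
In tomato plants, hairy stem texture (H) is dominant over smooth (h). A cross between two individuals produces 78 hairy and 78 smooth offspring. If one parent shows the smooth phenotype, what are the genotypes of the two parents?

Observed offspring: 78 hairy, 78 smooth
The observed ratio simplifies to 1:1. One parent shows smooth, so its genotype must be hh. A 1:1 offspring split requires the other parent to be heterozygous (Hh).
Parent genotypes: hh × Hh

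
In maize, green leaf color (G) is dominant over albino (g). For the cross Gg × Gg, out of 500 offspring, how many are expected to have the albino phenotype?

Punnett square for Gg × Gg:
Offspring genotypes: 1 GG, 2 Gg, 1 gg
Total offspring: 4
Count with target: 1
Probability: 1/4
Expected count = 1/4 × 500 = 125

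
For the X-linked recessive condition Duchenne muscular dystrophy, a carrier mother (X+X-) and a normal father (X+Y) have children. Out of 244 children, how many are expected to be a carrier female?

Cross: X+X- × X+Y
Offspring: 1 X+X+, 1 X+Y, 1 X+X-, 1 X-Y
Probability of a carrier female: 1/4
Expected count = 1/4 × 244 = 61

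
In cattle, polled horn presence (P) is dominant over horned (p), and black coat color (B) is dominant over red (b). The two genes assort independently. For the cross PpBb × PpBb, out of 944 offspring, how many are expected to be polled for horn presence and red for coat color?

Dihybrid cross PpBb × PpBb — consider each gene separately:
horn presence: Pp × Pp → 1 PP, 2 Pp, 1 pp → 3 P_ : 1 pp (out of 4)
coat color: Bb × Bb → 1 BB, 2 Bb, 1 bb → 3 B_ : 1 bb (out of 4)
Looking for: polled (P_) and red (bb)
P(polled) = 3/4, P(red) = 1/4
P(both) = 3/4 × 1/4 = 3/16
Expected count = 3/16 × 944 = 177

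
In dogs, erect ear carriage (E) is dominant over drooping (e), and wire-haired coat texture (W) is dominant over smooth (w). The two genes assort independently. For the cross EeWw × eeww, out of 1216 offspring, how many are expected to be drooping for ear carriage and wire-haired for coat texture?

Dihybrid cross EeWw × eeww — consider each gene separately:
ear carriage: Ee × ee → 2 Ee, 2 ee → 2 E_ : 2 ee (out of 4)
coat texture: Ww × ww → 2 Ww, 2 ww → 2 W_ : 2 ww (out of 4)
Looking for: drooping (ee) and wire-haired (W_)
P(drooping) = 2/4, P(wire-haired) = 2/4
P(both) = 2/4 × 2/4 = 4/16 = 1/4
Expected count = 1/4 × 1216 = 304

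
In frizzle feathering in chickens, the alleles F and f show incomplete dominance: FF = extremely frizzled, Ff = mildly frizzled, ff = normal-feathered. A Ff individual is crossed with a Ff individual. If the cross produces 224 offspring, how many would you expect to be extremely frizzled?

Punnett square for Ff × Ff:
Offspring genotypes: 1 FF, 2 Ff, 1 ff
Phenotype counts: 1 extremely frizzled, 2 mildly frizzled, 1 normal-feathered
extremely frizzled: 1 out of 4 → fraction 1/4
Expected count = 1/4 × 224 = 56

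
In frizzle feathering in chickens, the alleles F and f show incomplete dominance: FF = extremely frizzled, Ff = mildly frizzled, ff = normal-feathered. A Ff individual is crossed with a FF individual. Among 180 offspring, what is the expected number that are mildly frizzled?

Punnett square for Ff × FF:
Offspring genotypes: 2 FF, 2 Ff
Phenotype counts: 2 extremely frizzled, 2 mildly frizzled
mildly frizzled: 2 out of 4 → fraction 1/2
Expected count = 1/2 × 180 = 90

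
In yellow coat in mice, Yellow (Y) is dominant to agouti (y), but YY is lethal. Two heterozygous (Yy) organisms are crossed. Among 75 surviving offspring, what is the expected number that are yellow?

Cross: Yy × Yy
Punnett square offspring (before lethality): 1 YY, 2 Yy, 1 yy
The YY genotype is lethal (embryos die); surviving offspring: 2 Yy, 1 yy
yellow: 2 out of 3 → fraction 2/3
Expected count = 2/3 × 75 = 50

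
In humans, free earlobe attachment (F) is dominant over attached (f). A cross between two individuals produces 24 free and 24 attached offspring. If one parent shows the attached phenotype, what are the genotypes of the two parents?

Observed offspring: 24 free, 24 attached
The observed ratio simplifies to 1:1. One parent shows attached, so its genotype must be ff. A 1:1 offspring split requires the other parent to be heterozygous (Ff).
Parent genotypes: ff × Ff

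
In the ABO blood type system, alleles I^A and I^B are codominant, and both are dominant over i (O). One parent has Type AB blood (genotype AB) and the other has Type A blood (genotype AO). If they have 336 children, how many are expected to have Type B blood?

Cross: AB × AO
Possible offspring genotypes: 1 AA, 1 AO, 1 AB, 1 BO
Blood type counts: 2 Type A, 1 Type AB, 1 Type B
Probability of Type B: 1/4
Expected count = 1/4 × 336 = 84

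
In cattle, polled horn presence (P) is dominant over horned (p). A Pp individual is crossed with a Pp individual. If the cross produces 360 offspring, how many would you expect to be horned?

Punnett square for Pp × Pp:
Offspring genotypes: 1 PP, 2 Pp, 1 pp
polled: 3, horned: 1
horned: 1 out of 4 → fraction 1/4
Expected count = 1/4 × 360 = 90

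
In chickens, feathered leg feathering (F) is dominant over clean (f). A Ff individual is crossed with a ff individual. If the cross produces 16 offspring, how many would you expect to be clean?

Punnett square for Ff × ff:
Offspring genotypes: 2 Ff, 2 ff
feathered: 2, clean: 2
clean: 2 out of 4 → fraction 1/2
Expected count = 1/2 × 16 = 8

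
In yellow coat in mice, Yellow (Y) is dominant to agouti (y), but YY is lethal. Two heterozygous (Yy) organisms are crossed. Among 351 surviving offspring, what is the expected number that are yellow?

Cross: Yy × Yy
Punnett square offspring (before lethality): 1 YY, 2 Yy, 1 yy
The YY genotype is lethal (embryos die); surviving offspring: 2 Yy, 1 yy
yellow: 2 out of 3 → fraction 2/3
Expected count = 2/3 × 351 = 234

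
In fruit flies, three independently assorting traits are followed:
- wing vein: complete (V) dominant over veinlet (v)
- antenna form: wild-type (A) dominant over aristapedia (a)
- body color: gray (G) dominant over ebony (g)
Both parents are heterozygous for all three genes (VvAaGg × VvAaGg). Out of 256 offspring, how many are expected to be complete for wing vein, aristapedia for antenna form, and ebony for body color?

Trihybrid cross: VvAaGg × VvAaGg
Each trait segregates independently with a 3:1 phenotypic ratio, so each gene contributes 3/4 (dominant) or 1/4 (recessive).
Target: complete (wing vein), aristapedia (antenna form), ebony (body color)
Probability = product of independent per-trait probabilities
= 3/4 × 1/4 × 1/4 = 3/64
Expected count = 3/64 × 256 = 12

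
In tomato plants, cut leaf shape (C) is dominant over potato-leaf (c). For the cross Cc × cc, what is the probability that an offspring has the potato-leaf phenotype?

Punnett square for Cc × cc:
Offspring genotypes: 2 Cc, 2 cc
Total offspring: 4
Count with target: 2
Probability: 2/4 = 1/2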